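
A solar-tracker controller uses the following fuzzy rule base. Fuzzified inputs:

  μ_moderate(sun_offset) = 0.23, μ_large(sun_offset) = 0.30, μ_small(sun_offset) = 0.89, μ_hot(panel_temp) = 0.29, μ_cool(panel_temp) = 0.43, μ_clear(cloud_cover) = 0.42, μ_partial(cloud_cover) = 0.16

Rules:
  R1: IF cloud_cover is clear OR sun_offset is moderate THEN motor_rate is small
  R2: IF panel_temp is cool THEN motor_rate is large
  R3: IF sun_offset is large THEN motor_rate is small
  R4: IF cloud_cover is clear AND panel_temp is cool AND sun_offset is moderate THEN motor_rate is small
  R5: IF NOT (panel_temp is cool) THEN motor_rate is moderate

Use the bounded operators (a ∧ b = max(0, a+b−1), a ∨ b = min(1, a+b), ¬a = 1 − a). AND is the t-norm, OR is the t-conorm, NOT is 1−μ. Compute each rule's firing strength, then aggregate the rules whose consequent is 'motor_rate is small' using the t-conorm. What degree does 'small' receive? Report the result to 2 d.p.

R1: clear=0.42, moderate=0.23; OR[min(1, a+b)] → w = 0.65
R2: cool=0.43 → w = 0.43
R3: large=0.30 → w = 0.30
R4: clear=0.42, cool=0.43, moderate=0.23; AND[max(0, a+b−1)] → w = 0.00
R5: ¬cool=1−0.43=0.57 → w = 0.57
Rules with consequent 'small': {R1, R3, R4} → strengths 0.65, 0.30, 0.00
Aggregate via t-conorm [min(1, a+b)]: 0.95

0.95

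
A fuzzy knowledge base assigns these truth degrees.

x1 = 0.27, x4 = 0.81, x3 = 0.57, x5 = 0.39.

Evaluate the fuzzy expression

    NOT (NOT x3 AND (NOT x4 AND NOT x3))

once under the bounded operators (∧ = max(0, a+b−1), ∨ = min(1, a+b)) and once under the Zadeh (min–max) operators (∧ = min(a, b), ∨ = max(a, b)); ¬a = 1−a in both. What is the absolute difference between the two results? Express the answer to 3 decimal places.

0.190

Under bounded:
  NOT x3 = 1 − 0.57 = 0.43
  NOT x4 = 1 − 0.81 = 0.19
  NOT x3 = 1 − 0.57 = 0.43
  NOT x4 AND NOT x3 = max(0, a+b−1) on (0.19, 0.43) = 0.00
  NOT x3 AND (NOT x4 AND NOT x3) = max(0, a+b−1) on (0.43, 0.00) = 0.00
  NOT (NOT x3 AND (NOT x4 AND NOT x3)) = 1 − 0.00 = 1.00
  → value = 1.0000
Under Zadeh (min–max):
  NOT x3 = 1 − 0.57 = 0.43
  NOT x4 = 1 − 0.81 = 0.19
  NOT x3 = 1 − 0.57 = 0.43
  NOT x4 AND NOT x3 = min(a, b) on (0.19, 0.43) = 0.19
  NOT x3 AND (NOT x4 AND NOT x3) = min(a, b) on (0.43, 0.19) = 0.19
  NOT (NOT x3 AND (NOT x4 AND NOT x3)) = 1 − 0.19 = 0.81
  → value = 0.8100
|1.0000 − 0.8100| = 0.190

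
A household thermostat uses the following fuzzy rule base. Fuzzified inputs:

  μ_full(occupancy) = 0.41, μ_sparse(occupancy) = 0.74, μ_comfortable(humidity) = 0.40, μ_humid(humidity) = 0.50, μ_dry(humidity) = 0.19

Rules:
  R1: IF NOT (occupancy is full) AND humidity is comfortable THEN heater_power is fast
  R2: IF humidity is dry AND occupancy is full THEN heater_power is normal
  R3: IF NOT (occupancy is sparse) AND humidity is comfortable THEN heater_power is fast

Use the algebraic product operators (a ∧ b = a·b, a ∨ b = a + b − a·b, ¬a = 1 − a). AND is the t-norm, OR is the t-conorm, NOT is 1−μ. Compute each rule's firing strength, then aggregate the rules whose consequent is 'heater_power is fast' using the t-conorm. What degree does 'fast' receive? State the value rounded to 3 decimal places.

R1: ¬full=1−0.41=0.59, comfortable=0.40; AND[a·b] → w = 0.2360
R2: dry=0.19, full=0.41; AND[a·b] → w = 0.0779
R3: ¬sparse=1−0.74=0.26, comfortable=0.40; AND[a·b] → w = 0.1040
Rules with consequent 'fast': {R1, R3} → strengths 0.2360, 0.1040
Aggregate via t-conorm [a + b − a·b]: 0.3155

0.315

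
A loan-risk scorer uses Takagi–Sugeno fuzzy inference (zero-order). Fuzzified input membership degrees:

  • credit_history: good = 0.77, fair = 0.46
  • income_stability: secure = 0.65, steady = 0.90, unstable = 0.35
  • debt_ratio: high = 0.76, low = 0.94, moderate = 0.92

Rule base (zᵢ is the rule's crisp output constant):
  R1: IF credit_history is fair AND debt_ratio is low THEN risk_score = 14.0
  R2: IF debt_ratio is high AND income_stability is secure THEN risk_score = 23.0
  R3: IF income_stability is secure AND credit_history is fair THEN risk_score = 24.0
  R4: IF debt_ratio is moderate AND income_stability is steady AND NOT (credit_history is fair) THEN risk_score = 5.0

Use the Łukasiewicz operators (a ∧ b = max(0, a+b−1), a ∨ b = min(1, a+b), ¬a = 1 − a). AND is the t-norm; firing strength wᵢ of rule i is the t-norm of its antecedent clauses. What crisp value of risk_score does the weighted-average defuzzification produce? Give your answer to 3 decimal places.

15.211

R1 (z=14.0): fair=0.46, low=0.94; AND[max(0, a+b−1)] → w = 0.40
R2 (z=23.0): high=0.76, secure=0.65; AND[max(0, a+b−1)] → w = 0.41
R3 (z=24.0): secure=0.65, fair=0.46; AND[max(0, a+b−1)] → w = 0.11
R4 (z=5.0): moderate=0.92, steady=0.90, ¬fair=1−0.46=0.54; AND[max(0, a+b−1)] → w = 0.36
Weighted average = (0.40·14.0 + 0.41·23.0 + 0.11·24.0 + 0.36·5.0) / (0.40 + 0.41 + 0.11 + 0.36)
  = 19.4700 / 1.2800 = 15.211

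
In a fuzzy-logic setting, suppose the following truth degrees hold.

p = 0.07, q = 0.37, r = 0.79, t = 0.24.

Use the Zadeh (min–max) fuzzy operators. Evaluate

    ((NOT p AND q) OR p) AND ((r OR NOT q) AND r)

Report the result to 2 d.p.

0.37

NOT p = 1 − 0.07 = 0.93
NOT p AND q = min(a, b) on (0.93, 0.37) = 0.37
(NOT p AND q) OR p = max(a, b) on (0.37, 0.07) = 0.37
NOT q = 1 − 0.37 = 0.63
r OR NOT q = max(a, b) on (0.79, 0.63) = 0.79
(r OR NOT q) AND r = min(a, b) on (0.79, 0.79) = 0.79
((NOT p AND q) OR p) AND ((r OR NOT q) AND r) = min(a, b) on (0.37, 0.79) = 0.37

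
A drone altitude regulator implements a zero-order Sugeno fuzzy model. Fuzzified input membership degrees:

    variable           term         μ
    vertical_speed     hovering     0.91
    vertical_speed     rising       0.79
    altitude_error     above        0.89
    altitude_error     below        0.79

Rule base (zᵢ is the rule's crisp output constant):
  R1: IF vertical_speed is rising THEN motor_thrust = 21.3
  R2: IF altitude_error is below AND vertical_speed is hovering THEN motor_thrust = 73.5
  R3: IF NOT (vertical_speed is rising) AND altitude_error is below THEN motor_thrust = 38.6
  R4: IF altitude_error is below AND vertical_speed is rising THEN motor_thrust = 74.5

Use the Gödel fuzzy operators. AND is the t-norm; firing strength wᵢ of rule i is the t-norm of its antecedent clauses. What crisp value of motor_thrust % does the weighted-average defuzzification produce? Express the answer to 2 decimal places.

R1 (z=21.3): rising=0.79 → w = 0.79
R2 (z=73.5): below=0.79, hovering=0.91; AND[min(a, b)] → w = 0.79
R3 (z=38.6): ¬rising=1−0.79=0.21, below=0.79; AND[min(a, b)] → w = 0.21
R4 (z=74.5): below=0.79, rising=0.79; AND[min(a, b)] → w = 0.79
Weighted average = (0.79·21.3 + 0.79·73.5 + 0.21·38.6 + 0.79·74.5) / (0.79 + 0.79 + 0.21 + 0.79)
  = 141.8530 / 2.5800 = 54.98

54.98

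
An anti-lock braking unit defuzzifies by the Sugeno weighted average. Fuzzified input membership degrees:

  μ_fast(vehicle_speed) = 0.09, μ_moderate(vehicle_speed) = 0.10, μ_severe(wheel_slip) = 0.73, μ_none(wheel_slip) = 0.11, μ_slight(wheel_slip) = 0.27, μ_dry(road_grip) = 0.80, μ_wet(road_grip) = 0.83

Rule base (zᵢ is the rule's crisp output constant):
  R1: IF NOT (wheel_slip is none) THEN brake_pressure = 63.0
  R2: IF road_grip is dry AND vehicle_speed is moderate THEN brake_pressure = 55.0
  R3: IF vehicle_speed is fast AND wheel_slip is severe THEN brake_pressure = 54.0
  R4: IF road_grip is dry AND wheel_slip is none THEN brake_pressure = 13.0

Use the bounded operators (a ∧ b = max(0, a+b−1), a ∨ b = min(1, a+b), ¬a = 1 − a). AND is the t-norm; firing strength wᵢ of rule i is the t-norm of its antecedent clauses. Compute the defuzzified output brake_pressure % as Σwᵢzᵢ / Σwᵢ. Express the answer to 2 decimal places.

R1 (z=63.0): ¬none=1−0.11=0.89 → w = 0.89
R2 (z=55.0): dry=0.80, moderate=0.10; AND[max(0, a+b−1)] → w = 0.00
R3 (z=54.0): fast=0.09, severe=0.73; AND[max(0, a+b−1)] → w = 0.00
R4 (z=13.0): dry=0.80, none=0.11; AND[max(0, a+b−1)] → w = 0.00
Weighted average = (0.89·63.0 + 0.00·55.0 + 0.00·54.0 + 0.00·13.0) / (0.89 + 0.00 + 0.00 + 0.00)
  = 56.0700 / 0.8900 = 63.00

63.00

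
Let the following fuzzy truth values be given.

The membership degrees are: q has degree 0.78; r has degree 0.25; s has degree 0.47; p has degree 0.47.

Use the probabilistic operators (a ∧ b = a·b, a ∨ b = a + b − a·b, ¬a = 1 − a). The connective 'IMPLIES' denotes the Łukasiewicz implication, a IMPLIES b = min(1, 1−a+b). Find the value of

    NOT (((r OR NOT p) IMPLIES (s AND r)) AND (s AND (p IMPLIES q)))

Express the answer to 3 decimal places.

0.779

NOT p = 1 − 0.4700 = 0.5300
r OR NOT p = a + b − a·b on (0.2500, 0.5300) = 0.6475
s AND r = a·b on (0.4700, 0.2500) = 0.1175
(r OR NOT p) IMPLIES (s AND r)  [Łukasiewicz: min(1, 1−a+b)] with a=0.6475, b=0.1175 → 0.4700
p IMPLIES q  [Łukasiewicz: min(1, 1−a+b)] with a=0.4700, b=0.7800 → 1.0000
s AND (p IMPLIES q) = a·b on (0.4700, 1.0000) = 0.4700
((r OR NOT p) IMPLIES (s AND r)) AND (s AND (p IMPLIES q)) = a·b on (0.4700, 0.4700) = 0.2209
NOT (((r OR NOT p) IMPLIES (s AND r)) AND (s AND (p IMPLIES q))) = 1 − 0.2209 = 0.7791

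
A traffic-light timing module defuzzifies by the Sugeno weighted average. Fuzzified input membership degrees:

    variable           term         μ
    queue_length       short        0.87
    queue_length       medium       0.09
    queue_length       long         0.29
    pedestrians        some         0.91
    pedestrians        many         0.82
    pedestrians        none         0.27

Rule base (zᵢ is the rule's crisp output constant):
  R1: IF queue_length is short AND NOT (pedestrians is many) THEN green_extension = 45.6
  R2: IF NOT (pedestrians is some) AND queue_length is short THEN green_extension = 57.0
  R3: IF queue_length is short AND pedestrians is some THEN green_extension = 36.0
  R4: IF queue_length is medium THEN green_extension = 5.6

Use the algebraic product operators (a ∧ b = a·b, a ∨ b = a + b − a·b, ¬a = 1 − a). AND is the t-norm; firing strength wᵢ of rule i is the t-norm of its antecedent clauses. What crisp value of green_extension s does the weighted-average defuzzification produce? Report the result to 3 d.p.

R1 (z=45.6): short=0.87, ¬many=1−0.82=0.18; AND[a·b] → w = 0.1566
R2 (z=57.0): ¬some=1−0.91=0.09, short=0.87; AND[a·b] → w = 0.0783
R3 (z=36.0): short=0.87, some=0.91; AND[a·b] → w = 0.7917
R4 (z=5.6): medium=0.09 → w = 0.0900
Weighted average = (0.1566·45.6 + 0.0783·57.0 + 0.7917·36.0 + 0.0900·5.6) / (0.1566 + 0.0783 + 0.7917 + 0.0900)
  = 40.6093 / 1.1166 = 36.369

36.369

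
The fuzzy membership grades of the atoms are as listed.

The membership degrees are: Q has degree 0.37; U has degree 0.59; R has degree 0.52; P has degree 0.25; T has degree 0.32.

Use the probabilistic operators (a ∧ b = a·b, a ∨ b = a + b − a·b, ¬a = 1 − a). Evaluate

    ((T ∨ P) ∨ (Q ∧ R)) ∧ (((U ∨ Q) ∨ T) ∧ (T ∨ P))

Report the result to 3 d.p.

T ∨ P = a + b − a·b on (0.3200, 0.2500) = 0.4900
Q ∧ R = a·b on (0.3700, 0.5200) = 0.1924
(T ∨ P) ∨ (Q ∧ R) = a + b − a·b on (0.4900, 0.1924) = 0.5881
U ∨ Q = a + b − a·b on (0.5900, 0.3700) = 0.7417
(U ∨ Q) ∨ T = a + b − a·b on (0.7417, 0.3200) = 0.8244
T ∨ P = a + b − a·b on (0.3200, 0.2500) = 0.4900
((U ∨ Q) ∨ T) ∧ (T ∨ P) = a·b on (0.8244, 0.4900) = 0.4039
((T ∨ P) ∨ (Q ∧ R)) ∧ (((U ∨ Q) ∨ T) ∧ (T ∨ P)) = a·b on (0.5881, 0.4039) = 0.2376

0.238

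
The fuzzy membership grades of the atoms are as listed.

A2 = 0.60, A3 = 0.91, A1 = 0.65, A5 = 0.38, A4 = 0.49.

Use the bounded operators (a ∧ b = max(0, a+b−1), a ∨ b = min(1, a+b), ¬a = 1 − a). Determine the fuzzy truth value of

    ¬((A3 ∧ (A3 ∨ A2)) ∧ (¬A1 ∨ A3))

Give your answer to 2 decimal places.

0.09

A3 ∨ A2 = min(1, a+b) on (0.91, 0.60) = 1.00
A3 ∧ (A3 ∨ A2) = max(0, a+b−1) on (0.91, 1.00) = 0.91
¬A1 = 1 − 0.65 = 0.35
¬A1 ∨ A3 = min(1, a+b) on (0.35, 0.91) = 1.00
(A3 ∧ (A3 ∨ A2)) ∧ (¬A1 ∨ A3) = max(0, a+b−1) on (0.91, 1.00) = 0.91
¬((A3 ∧ (A3 ∨ A2)) ∧ (¬A1 ∨ A3)) = 1 − 0.91 = 0.09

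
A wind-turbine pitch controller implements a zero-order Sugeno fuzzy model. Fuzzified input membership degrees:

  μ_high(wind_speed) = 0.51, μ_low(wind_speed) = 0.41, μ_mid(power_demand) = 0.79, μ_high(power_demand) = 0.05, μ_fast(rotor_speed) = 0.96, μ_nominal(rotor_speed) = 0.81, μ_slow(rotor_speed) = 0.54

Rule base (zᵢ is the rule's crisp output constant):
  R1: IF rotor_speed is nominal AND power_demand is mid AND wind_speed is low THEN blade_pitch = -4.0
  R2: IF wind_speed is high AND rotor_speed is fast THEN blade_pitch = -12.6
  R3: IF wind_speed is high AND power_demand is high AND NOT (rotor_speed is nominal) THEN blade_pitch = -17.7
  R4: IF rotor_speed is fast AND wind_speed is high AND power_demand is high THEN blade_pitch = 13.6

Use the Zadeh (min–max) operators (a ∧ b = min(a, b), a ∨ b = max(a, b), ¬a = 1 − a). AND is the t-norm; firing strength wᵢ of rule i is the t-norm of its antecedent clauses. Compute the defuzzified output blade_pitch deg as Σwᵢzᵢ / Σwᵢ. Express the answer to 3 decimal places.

-8.109

R1 (z=-4.0): nominal=0.81, mid=0.79, low=0.41; AND[min(a, b)] → w = 0.41
R2 (z=-12.6): high=0.51, fast=0.96; AND[min(a, b)] → w = 0.51
R3 (z=-17.7): high=0.51, high=0.05, ¬nominal=1−0.81=0.19; AND[min(a, b)] → w = 0.05
R4 (z=13.6): fast=0.96, high=0.51, high=0.05; AND[min(a, b)] → w = 0.05
Weighted average = (0.41·-4.0 + 0.51·-12.6 + 0.05·-17.7 + 0.05·13.6) / (0.41 + 0.51 + 0.05 + 0.05)
  = -8.2710 / 1.0200 = -8.109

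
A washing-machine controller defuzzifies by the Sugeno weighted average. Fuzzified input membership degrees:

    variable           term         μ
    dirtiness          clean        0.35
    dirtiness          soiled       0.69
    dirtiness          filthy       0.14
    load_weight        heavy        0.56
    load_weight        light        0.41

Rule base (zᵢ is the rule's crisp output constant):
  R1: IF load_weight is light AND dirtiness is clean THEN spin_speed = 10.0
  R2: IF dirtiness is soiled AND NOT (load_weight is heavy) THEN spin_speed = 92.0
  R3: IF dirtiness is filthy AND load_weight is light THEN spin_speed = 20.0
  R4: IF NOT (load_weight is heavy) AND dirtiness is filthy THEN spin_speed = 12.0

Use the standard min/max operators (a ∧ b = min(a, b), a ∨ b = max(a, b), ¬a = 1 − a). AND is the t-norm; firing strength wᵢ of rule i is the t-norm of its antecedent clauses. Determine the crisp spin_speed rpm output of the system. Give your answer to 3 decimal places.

R1 (z=10.0): light=0.41, clean=0.35; AND[min(a, b)] → w = 0.35
R2 (z=92.0): soiled=0.69, ¬heavy=1−0.56=0.44; AND[min(a, b)] → w = 0.44
R3 (z=20.0): filthy=0.14, light=0.41; AND[min(a, b)] → w = 0.14
R4 (z=12.0): ¬heavy=1−0.56=0.44, filthy=0.14; AND[min(a, b)] → w = 0.14
Weighted average = (0.35·10.0 + 0.44·92.0 + 0.14·20.0 + 0.14·12.0) / (0.35 + 0.44 + 0.14 + 0.14)
  = 48.4600 / 1.0700 = 45.290

45.290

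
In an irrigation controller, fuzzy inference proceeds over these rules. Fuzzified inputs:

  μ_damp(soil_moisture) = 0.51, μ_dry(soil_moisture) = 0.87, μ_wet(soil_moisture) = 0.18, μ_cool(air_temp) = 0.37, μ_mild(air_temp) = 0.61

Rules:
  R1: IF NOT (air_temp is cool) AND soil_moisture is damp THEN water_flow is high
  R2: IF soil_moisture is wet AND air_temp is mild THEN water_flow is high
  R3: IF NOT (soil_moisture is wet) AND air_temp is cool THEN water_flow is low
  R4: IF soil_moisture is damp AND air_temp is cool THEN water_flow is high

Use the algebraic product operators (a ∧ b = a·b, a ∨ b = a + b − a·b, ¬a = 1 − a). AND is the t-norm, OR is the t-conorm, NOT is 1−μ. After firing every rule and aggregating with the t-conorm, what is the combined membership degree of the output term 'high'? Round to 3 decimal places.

0.510

R1: ¬cool=1−0.37=0.63, damp=0.51; AND[a·b] → w = 0.3213
R2: wet=0.18, mild=0.61; AND[a·b] → w = 0.1098
R3: ¬wet=1−0.18=0.82, cool=0.37; AND[a·b] → w = 0.3034
R4: damp=0.51, cool=0.37; AND[a·b] → w = 0.1887
Rules with consequent 'high': {R1, R2, R4} → strengths 0.3213, 0.1098, 0.1887
Aggregate via t-conorm [a + b − a·b]: 0.5098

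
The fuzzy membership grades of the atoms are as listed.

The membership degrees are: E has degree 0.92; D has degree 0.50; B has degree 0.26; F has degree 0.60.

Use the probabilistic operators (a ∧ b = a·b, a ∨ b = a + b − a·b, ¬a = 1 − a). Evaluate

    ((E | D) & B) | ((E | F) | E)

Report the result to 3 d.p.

E | D = a + b − a·b on (0.9200, 0.5000) = 0.9600
(E | D) & B = a·b on (0.9600, 0.2600) = 0.2496
E | F = a + b − a·b on (0.9200, 0.6000) = 0.9680
(E | F) | E = a + b − a·b on (0.9680, 0.9200) = 0.9974
((E | D) & B) | ((E | F) | E) = a + b − a·b on (0.2496, 0.9974) = 0.9981

0.998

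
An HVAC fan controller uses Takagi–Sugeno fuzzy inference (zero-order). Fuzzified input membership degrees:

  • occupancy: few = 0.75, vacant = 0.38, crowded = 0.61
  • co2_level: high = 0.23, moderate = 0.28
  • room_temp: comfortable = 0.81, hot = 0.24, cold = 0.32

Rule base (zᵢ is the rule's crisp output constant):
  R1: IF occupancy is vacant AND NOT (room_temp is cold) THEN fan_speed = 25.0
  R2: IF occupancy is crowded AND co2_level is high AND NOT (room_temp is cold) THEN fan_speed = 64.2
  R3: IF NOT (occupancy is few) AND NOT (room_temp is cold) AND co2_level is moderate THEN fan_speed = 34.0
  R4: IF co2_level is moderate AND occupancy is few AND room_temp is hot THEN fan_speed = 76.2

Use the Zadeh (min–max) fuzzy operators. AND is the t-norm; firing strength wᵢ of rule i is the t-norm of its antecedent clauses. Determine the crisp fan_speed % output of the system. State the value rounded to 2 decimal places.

46.41

R1 (z=25.0): vacant=0.38, ¬cold=1−0.32=0.68; AND[min(a, b)] → w = 0.38
R2 (z=64.2): crowded=0.61, high=0.23, ¬cold=1−0.32=0.68; AND[min(a, b)] → w = 0.23
R3 (z=34.0): ¬few=1−0.75=0.25, ¬cold=1−0.32=0.68, moderate=0.28; AND[min(a, b)] → w = 0.25
R4 (z=76.2): moderate=0.28, few=0.75, hot=0.24; AND[min(a, b)] → w = 0.24
Weighted average = (0.38·25.0 + 0.23·64.2 + 0.25·34.0 + 0.24·76.2) / (0.38 + 0.23 + 0.25 + 0.24)
  = 51.0540 / 1.1000 = 46.41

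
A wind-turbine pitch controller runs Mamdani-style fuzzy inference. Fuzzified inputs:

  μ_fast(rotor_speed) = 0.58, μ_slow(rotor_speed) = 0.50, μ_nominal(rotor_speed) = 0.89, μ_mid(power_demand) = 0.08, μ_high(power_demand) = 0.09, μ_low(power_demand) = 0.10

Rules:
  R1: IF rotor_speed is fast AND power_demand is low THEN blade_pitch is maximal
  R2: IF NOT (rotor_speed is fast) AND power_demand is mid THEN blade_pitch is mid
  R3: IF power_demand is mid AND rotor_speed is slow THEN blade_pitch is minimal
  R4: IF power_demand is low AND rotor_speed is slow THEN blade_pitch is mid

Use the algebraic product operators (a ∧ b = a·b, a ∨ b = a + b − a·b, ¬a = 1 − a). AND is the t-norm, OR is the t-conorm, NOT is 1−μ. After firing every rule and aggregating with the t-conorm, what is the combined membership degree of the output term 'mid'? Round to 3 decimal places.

0.082

R1: fast=0.58, low=0.10; AND[a·b] → w = 0.0580
R2: ¬fast=1−0.58=0.42, mid=0.08; AND[a·b] → w = 0.0336
R3: mid=0.08, slow=0.50; AND[a·b] → w = 0.0400
R4: low=0.10, slow=0.50; AND[a·b] → w = 0.0500
Rules with consequent 'mid': {R2, R4} → strengths 0.0336, 0.0500
Aggregate via t-conorm [a + b − a·b]: 0.0819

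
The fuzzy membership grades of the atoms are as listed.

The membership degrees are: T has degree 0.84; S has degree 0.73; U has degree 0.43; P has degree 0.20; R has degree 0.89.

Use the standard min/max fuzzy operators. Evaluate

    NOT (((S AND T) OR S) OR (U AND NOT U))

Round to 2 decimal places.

0.27

S AND T = min(a, b) on (0.73, 0.84) = 0.73
(S AND T) OR S = max(a, b) on (0.73, 0.73) = 0.73
NOT U = 1 − 0.43 = 0.57
U AND NOT U = min(a, b) on (0.43, 0.57) = 0.43
((S AND T) OR S) OR (U AND NOT U) = max(a, b) on (0.73, 0.43) = 0.73
NOT (((S AND T) OR S) OR (U AND NOT U)) = 1 − 0.73 = 0.27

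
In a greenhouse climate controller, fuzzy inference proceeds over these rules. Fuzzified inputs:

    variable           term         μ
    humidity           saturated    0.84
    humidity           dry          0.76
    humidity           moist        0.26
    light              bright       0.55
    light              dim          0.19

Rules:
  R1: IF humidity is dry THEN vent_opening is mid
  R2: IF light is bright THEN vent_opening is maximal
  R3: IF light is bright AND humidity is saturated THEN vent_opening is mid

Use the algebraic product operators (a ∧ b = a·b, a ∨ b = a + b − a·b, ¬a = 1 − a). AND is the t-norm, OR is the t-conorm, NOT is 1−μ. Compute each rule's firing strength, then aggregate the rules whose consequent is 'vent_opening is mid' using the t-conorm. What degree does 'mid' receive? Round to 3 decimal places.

0.871

R1: dry=0.76 → w = 0.7600
R2: bright=0.55 → w = 0.5500
R3: bright=0.55, saturated=0.84; AND[a·b] → w = 0.4620
Rules with consequent 'mid': {R1, R3} → strengths 0.7600, 0.4620
Aggregate via t-conorm [a + b − a·b]: 0.8709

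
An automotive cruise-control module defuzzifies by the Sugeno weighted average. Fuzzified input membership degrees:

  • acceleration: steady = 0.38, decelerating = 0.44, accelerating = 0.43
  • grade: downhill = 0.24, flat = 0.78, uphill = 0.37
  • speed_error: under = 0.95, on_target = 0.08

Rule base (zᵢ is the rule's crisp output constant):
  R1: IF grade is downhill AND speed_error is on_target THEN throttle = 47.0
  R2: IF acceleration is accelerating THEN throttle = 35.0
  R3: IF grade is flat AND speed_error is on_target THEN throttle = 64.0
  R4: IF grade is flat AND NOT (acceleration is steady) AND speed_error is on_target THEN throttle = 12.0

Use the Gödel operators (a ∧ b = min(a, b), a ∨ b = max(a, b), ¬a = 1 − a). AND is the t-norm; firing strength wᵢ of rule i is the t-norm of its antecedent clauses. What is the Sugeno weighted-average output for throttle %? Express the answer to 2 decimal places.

37.15

R1 (z=47.0): downhill=0.24, on_target=0.08; AND[min(a, b)] → w = 0.08
R2 (z=35.0): accelerating=0.43 → w = 0.43
R3 (z=64.0): flat=0.78, on_target=0.08; AND[min(a, b)] → w = 0.08
R4 (z=12.0): flat=0.78, ¬steady=1−0.38=0.62, on_target=0.08; AND[min(a, b)] → w = 0.08
Weighted average = (0.08·47.0 + 0.43·35.0 + 0.08·64.0 + 0.08·12.0) / (0.08 + 0.43 + 0.08 + 0.08)
  = 24.8900 / 0.6700 = 37.15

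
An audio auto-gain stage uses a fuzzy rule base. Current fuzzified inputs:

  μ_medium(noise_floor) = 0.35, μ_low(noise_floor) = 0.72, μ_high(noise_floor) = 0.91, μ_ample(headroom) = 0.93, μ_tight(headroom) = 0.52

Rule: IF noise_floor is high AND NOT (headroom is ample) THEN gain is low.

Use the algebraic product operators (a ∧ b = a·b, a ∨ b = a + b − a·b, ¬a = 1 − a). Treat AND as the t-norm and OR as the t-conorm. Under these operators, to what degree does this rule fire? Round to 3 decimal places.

0.064

firing strength: high=0.91, ¬ample=1−0.93=0.07; AND[a·b] → w = 0.0637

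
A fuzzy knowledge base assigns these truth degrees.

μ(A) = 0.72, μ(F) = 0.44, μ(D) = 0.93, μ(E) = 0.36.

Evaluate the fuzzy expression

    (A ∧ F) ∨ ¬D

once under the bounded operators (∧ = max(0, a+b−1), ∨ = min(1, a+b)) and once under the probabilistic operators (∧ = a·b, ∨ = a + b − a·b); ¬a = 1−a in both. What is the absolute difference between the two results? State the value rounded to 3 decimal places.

0.135

Under bounded:
  A ∧ F = max(0, a+b−1) on (0.72, 0.44) = 0.16
  ¬D = 1 − 0.93 = 0.07
  (A ∧ F) ∨ ¬D = min(1, a+b) on (0.16, 0.07) = 0.23
  → value = 0.2300
Under probabilistic:
  A ∧ F = a·b on (0.7200, 0.4400) = 0.3168
  ¬D = 1 − 0.9300 = 0.0700
  (A ∧ F) ∨ ¬D = a + b − a·b on (0.3168, 0.0700) = 0.3646
  → value = 0.3646
|0.2300 − 0.3646| = 0.135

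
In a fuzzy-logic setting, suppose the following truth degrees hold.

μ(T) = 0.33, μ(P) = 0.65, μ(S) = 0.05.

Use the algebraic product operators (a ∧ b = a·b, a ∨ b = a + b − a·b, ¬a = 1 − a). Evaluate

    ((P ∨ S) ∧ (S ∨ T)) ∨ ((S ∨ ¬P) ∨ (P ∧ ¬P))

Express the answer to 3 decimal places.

P ∨ S = a + b − a·b on (0.6500, 0.0500) = 0.6675
S ∨ T = a + b − a·b on (0.0500, 0.3300) = 0.3635
(P ∨ S) ∧ (S ∨ T) = a·b on (0.6675, 0.3635) = 0.2426
¬P = 1 − 0.6500 = 0.3500
S ∨ ¬P = a + b − a·b on (0.0500, 0.3500) = 0.3825
¬P = 1 − 0.6500 = 0.3500
P ∧ ¬P = a·b on (0.6500, 0.3500) = 0.2275
(S ∨ ¬P) ∨ (P ∧ ¬P) = a + b − a·b on (0.3825, 0.2275) = 0.5230
((P ∨ S) ∧ (S ∨ T)) ∨ ((S ∨ ¬P) ∨ (P ∧ ¬P)) = a + b − a·b on (0.2426, 0.5230) = 0.6387

0.639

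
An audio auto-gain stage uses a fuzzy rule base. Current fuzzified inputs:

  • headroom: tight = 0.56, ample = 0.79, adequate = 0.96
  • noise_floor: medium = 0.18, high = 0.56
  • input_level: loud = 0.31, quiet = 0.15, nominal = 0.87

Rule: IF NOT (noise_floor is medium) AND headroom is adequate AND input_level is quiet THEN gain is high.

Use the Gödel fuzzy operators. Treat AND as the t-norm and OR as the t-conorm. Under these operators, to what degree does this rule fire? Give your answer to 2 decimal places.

0.15

firing strength: ¬medium=1−0.18=0.82, adequate=0.96, quiet=0.15; AND[min(a, b)] → w = 0.15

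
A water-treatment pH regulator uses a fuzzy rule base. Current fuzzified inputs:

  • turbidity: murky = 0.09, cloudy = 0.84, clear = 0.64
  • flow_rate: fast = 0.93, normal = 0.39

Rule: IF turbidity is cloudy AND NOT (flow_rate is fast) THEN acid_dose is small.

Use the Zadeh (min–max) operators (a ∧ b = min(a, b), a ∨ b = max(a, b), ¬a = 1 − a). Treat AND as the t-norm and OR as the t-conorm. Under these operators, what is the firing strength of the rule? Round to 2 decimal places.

firing strength: cloudy=0.84, ¬fast=1−0.93=0.07; AND[min(a, b)] → w = 0.07

0.07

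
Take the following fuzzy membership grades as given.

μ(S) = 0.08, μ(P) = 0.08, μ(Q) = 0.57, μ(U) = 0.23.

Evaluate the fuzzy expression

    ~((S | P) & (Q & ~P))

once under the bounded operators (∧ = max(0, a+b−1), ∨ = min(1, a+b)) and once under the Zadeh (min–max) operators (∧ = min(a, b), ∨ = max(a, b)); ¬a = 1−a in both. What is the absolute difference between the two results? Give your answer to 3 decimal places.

0.080

Under bounded:
  S | P = min(1, a+b) on (0.08, 0.08) = 0.16
  ~P = 1 − 0.08 = 0.92
  Q & ~P = max(0, a+b−1) on (0.57, 0.92) = 0.49
  (S | P) & (Q & ~P) = max(0, a+b−1) on (0.16, 0.49) = 0.00
  ~((S | P) & (Q & ~P)) = 1 − 0.00 = 1.00
  → value = 1.0000
Under Zadeh (min–max):
  S | P = max(a, b) on (0.08, 0.08) = 0.08
  ~P = 1 − 0.08 = 0.92
  Q & ~P = min(a, b) on (0.57, 0.92) = 0.57
  (S | P) & (Q & ~P) = min(a, b) on (0.08, 0.57) = 0.08
  ~((S | P) & (Q & ~P)) = 1 − 0.08 = 0.92
  → value = 0.9200
|1.0000 − 0.9200| = 0.080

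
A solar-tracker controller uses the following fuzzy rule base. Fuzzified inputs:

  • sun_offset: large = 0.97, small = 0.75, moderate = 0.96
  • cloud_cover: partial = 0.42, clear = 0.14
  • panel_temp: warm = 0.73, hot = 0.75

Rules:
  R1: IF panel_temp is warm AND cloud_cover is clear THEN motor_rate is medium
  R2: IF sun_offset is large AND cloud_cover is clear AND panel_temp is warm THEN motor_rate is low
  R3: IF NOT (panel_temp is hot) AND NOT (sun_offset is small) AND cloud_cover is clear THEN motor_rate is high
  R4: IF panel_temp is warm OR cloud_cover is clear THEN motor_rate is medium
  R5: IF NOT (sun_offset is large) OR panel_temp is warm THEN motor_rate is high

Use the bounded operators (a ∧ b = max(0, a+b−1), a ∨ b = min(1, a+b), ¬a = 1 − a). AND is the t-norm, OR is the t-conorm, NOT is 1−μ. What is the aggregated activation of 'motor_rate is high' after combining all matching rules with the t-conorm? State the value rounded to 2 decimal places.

R1: warm=0.73, clear=0.14; AND[max(0, a+b−1)] → w = 0.00
R2: large=0.97, clear=0.14, warm=0.73; AND[max(0, a+b−1)] → w = 0.00
R3: ¬hot=1−0.75=0.25, ¬small=1−0.75=0.25, clear=0.14; AND[max(0, a+b−1)] → w = 0.00
R4: warm=0.73, clear=0.14; OR[min(1, a+b)] → w = 0.87
R5: ¬large=1−0.97=0.03, warm=0.73; OR[min(1, a+b)] → w = 0.76
Rules with consequent 'high': {R3, R5} → strengths 0.00, 0.76
Aggregate via t-conorm [min(1, a+b)]: 0.76

0.76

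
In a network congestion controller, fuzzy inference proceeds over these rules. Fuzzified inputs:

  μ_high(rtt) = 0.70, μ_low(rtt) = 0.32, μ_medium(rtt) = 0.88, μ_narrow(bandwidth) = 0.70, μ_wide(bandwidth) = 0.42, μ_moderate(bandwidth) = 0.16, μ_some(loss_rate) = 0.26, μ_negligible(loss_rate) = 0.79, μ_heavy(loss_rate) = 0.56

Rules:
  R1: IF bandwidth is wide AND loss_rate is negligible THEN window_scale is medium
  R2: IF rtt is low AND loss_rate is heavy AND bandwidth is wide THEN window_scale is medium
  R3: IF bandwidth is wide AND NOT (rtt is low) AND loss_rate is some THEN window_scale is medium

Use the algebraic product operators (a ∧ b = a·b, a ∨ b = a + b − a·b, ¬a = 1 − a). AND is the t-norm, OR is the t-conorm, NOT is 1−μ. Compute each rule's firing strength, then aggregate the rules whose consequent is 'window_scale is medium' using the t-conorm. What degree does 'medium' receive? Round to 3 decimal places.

R1: wide=0.42, negligible=0.79; AND[a·b] → w = 0.3318
R2: low=0.32, heavy=0.56, wide=0.42; AND[a·b] → w = 0.0753
R3: wide=0.42, ¬low=1−0.32=0.68, some=0.26; AND[a·b] → w = 0.0743
Rules with consequent 'medium': {R1, R2, R3} → strengths 0.3318, 0.0753, 0.0743
Aggregate via t-conorm [a + b − a·b]: 0.4280

0.428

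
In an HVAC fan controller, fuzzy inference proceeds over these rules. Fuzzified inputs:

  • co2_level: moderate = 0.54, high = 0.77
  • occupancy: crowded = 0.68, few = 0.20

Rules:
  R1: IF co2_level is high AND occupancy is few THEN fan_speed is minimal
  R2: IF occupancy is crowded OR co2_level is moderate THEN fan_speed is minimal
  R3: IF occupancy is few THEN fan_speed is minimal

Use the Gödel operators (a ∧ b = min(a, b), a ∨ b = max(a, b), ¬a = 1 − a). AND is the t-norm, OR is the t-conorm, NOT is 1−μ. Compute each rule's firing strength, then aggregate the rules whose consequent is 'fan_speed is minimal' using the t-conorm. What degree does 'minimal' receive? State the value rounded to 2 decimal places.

0.68

R1: high=0.77, few=0.20; AND[min(a, b)] → w = 0.20
R2: crowded=0.68, moderate=0.54; OR[max(a, b)] → w = 0.68
R3: few=0.20 → w = 0.20
Rules with consequent 'minimal': {R1, R2, R3} → strengths 0.20, 0.68, 0.20
Aggregate via t-conorm [max(a, b)]: 0.68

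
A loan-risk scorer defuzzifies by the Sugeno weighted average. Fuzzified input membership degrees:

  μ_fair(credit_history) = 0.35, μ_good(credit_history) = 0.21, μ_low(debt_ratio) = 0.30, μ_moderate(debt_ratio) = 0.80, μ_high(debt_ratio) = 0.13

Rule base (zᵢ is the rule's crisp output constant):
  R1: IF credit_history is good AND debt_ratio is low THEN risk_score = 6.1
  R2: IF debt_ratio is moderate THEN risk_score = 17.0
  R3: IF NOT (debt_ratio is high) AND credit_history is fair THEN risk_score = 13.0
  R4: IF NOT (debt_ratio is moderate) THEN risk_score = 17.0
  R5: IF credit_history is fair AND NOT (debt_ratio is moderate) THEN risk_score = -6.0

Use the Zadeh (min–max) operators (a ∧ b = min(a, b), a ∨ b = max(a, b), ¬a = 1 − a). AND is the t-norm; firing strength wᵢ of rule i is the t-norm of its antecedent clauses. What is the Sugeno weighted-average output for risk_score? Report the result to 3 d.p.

R1 (z=6.1): good=0.21, low=0.30; AND[min(a, b)] → w = 0.21
R2 (z=17.0): moderate=0.80 → w = 0.80
R3 (z=13.0): ¬high=1−0.13=0.87, fair=0.35; AND[min(a, b)] → w = 0.35
R4 (z=17.0): ¬moderate=1−0.80=0.20 → w = 0.20
R5 (z=-6.0): fair=0.35, ¬moderate=1−0.80=0.20; AND[min(a, b)] → w = 0.20
Weighted average = (0.21·6.1 + 0.80·17.0 + 0.35·13.0 + 0.20·17.0 + 0.20·-6.0) / (0.21 + 0.80 + 0.35 + 0.20 + 0.20)
  = 21.6310 / 1.7600 = 12.290

12.290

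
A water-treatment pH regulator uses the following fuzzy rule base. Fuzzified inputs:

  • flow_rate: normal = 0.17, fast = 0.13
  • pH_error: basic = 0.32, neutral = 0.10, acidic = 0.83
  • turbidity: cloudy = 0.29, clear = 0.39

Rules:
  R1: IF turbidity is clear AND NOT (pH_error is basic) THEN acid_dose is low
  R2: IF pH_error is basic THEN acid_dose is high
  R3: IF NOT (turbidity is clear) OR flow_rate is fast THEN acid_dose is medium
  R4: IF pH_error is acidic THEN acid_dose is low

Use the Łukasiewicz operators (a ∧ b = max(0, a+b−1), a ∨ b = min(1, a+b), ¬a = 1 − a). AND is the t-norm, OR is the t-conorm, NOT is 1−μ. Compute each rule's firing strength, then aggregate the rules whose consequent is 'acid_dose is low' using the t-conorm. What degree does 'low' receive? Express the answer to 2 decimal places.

0.90

R1: clear=0.39, ¬basic=1−0.32=0.68; AND[max(0, a+b−1)] → w = 0.07
R2: basic=0.32 → w = 0.32
R3: ¬clear=1−0.39=0.61, fast=0.13; OR[min(1, a+b)] → w = 0.74
R4: acidic=0.83 → w = 0.83
Rules with consequent 'low': {R1, R4} → strengths 0.07, 0.83
Aggregate via t-conorm [min(1, a+b)]: 0.90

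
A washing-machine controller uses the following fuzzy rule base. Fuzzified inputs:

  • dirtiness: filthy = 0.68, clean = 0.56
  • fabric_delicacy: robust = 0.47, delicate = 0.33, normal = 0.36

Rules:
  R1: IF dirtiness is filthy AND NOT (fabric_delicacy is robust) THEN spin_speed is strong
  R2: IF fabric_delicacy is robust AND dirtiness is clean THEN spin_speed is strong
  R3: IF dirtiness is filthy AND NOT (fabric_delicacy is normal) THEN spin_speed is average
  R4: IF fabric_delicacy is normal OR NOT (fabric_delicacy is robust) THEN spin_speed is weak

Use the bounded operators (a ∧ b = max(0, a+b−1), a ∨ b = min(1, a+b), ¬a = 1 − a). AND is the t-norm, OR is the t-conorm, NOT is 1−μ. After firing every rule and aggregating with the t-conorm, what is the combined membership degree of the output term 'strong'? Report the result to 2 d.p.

R1: filthy=0.68, ¬robust=1−0.47=0.53; AND[max(0, a+b−1)] → w = 0.21
R2: robust=0.47, clean=0.56; AND[max(0, a+b−1)] → w = 0.03
R3: filthy=0.68, ¬normal=1−0.36=0.64; AND[max(0, a+b−1)] → w = 0.32
R4: normal=0.36, ¬robust=1−0.47=0.53; OR[min(1, a+b)] → w = 0.89
Rules with consequent 'strong': {R1, R2} → strengths 0.21, 0.03
Aggregate via t-conorm [min(1, a+b)]: 0.24

0.24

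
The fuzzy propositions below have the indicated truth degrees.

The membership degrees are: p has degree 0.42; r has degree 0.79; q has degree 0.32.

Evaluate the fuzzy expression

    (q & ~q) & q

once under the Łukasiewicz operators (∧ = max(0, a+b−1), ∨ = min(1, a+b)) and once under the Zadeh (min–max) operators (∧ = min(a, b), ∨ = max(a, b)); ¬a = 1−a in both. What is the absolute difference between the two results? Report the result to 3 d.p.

0.320

Under Łukasiewicz:
  ~q = 1 − 0.32 = 0.68
  q & ~q = max(0, a+b−1) on (0.32, 0.68) = 0.00
  (q & ~q) & q = max(0, a+b−1) on (0.00, 0.32) = 0.00
  → value = 0.0000
Under Zadeh (min–max):
  ~q = 1 − 0.32 = 0.68
  q & ~q = min(a, b) on (0.32, 0.68) = 0.32
  (q & ~q) & q = min(a, b) on (0.32, 0.32) = 0.32
  → value = 0.3200
|0.0000 − 0.3200| = 0.320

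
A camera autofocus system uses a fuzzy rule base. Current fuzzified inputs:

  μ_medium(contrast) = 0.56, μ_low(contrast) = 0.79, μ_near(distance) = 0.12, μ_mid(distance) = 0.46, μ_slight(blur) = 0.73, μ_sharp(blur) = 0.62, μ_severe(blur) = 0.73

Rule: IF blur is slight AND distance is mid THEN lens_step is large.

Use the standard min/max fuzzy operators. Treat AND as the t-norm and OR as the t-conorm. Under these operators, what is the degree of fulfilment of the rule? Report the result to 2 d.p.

0.46

firing strength: slight=0.73, mid=0.46; AND[min(a, b)] → w = 0.46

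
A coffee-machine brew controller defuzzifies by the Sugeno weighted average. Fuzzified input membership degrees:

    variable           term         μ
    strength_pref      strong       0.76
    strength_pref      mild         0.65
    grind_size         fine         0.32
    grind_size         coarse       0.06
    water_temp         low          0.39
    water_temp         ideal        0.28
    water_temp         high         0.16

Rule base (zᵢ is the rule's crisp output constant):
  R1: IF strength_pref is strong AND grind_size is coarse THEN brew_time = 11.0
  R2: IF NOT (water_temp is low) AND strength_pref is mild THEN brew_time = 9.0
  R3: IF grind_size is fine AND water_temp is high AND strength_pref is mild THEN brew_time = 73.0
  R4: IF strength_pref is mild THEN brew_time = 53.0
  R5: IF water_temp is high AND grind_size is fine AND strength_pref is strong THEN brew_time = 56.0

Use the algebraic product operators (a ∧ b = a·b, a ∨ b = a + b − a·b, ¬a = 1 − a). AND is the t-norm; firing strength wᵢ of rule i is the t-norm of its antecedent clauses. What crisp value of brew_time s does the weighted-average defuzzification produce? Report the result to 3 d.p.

37.043

R1 (z=11.0): strong=0.76, coarse=0.06; AND[a·b] → w = 0.0456
R2 (z=9.0): ¬low=1−0.39=0.61, mild=0.65; AND[a·b] → w = 0.3965
R3 (z=73.0): fine=0.32, high=0.16, mild=0.65; AND[a·b] → w = 0.0333
R4 (z=53.0): mild=0.65 → w = 0.6500
R5 (z=56.0): high=0.16, fine=0.32, strong=0.76; AND[a·b] → w = 0.0389
Weighted average = (0.0456·11.0 + 0.3965·9.0 + 0.0333·73.0 + 0.6500·53.0 + 0.0389·56.0) / (0.0456 + 0.3965 + 0.0333 + 0.6500 + 0.0389)
  = 43.1286 / 1.1643 = 37.043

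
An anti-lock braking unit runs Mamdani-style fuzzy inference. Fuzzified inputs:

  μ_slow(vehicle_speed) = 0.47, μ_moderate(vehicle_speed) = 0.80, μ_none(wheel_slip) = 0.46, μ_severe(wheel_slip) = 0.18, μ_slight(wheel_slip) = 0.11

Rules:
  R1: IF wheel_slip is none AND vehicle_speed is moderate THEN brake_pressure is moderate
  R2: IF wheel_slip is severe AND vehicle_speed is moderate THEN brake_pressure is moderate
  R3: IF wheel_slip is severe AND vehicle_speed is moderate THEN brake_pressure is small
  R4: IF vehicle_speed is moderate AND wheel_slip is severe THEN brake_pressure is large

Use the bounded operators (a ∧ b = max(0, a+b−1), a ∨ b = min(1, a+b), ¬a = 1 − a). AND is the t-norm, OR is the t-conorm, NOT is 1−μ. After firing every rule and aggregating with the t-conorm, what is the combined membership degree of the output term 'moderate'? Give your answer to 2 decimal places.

0.26

R1: none=0.46, moderate=0.80; AND[max(0, a+b−1)] → w = 0.26
R2: severe=0.18, moderate=0.80; AND[max(0, a+b−1)] → w = 0.00
R3: severe=0.18, moderate=0.80; AND[max(0, a+b−1)] → w = 0.00
R4: moderate=0.80, severe=0.18; AND[max(0, a+b−1)] → w = 0.00
Rules with consequent 'moderate': {R1, R2} → strengths 0.26, 0.00
Aggregate via t-conorm [min(1, a+b)]: 0.26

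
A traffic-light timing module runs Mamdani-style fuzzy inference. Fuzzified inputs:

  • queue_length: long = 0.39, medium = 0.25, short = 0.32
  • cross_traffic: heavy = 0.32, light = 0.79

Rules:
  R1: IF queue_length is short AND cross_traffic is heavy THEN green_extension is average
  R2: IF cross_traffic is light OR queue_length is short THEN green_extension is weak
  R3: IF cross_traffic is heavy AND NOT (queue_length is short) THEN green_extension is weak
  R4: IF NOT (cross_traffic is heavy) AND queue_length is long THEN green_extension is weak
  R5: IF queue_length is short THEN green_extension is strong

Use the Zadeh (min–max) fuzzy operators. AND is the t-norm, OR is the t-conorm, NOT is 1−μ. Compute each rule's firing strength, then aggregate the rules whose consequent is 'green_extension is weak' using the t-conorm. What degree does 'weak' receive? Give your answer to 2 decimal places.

R1: short=0.32, heavy=0.32; AND[min(a, b)] → w = 0.32
R2: light=0.79, short=0.32; OR[max(a, b)] → w = 0.79
R3: heavy=0.32, ¬short=1−0.32=0.68; AND[min(a, b)] → w = 0.32
R4: ¬heavy=1−0.32=0.68, long=0.39; AND[min(a, b)] → w = 0.39
R5: short=0.32 → w = 0.32
Rules with consequent 'weak': {R2, R3, R4} → strengths 0.79, 0.32, 0.39
Aggregate via t-conorm [max(a, b)]: 0.79

0.79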